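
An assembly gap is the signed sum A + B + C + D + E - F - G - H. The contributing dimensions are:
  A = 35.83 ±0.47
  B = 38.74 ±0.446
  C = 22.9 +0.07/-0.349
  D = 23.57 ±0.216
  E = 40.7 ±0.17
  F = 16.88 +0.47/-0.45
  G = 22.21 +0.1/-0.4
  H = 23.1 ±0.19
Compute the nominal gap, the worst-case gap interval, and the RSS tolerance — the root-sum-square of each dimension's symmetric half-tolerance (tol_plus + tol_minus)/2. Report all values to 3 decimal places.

Stack each dimension's contribution:
  +A: nom +35.830 → Σnom=35.830; wc +0.470/-0.470 → slack +0.470/-0.470; half-tol=0.470, Σhalf²=0.220900
  +B: nom +38.740 → Σnom=74.570; wc +0.446/-0.446 → slack +0.916/-0.916; half-tol=0.446, Σhalf²=0.419816
  +C: nom +22.900 → Σnom=97.470; wc +0.070/-0.349 → slack +0.986/-1.265; half-tol=0.209, Σhalf²=0.463706
  +D: nom +23.570 → Σnom=121.040; wc +0.216/-0.216 → slack +1.202/-1.481; half-tol=0.216, Σhalf²=0.510362
  +E: nom +40.700 → Σnom=161.740; wc +0.170/-0.170 → slack +1.372/-1.651; half-tol=0.170, Σhalf²=0.539262
  -F: nom -16.880 → Σnom=144.860; wc +0.450/-0.470 → slack +1.822/-2.121; half-tol=0.460, Σhalf²=0.750862
  -G: nom -22.210 → Σnom=122.650; wc +0.400/-0.100 → slack +2.222/-2.221; half-tol=0.250, Σhalf²=0.813362
  -H: nom -23.100 → Σnom=99.550; wc +0.190/-0.190 → slack +2.412/-2.411; half-tol=0.190, Σhalf²=0.849462
Nominal = 99.550. Worst-case = [99.550 - 2.411, 99.550 + 2.412] = [97.139, 101.962]. RSS = √0.849462 = 0.922.

nominal=99.550 wc=[97.139,101.962] rss=0.922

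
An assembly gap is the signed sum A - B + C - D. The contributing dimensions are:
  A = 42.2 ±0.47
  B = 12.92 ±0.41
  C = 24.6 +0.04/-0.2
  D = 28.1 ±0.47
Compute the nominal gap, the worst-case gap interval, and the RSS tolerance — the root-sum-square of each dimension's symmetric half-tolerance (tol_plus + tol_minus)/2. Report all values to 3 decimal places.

nominal=25.780 wc=[24.230,27.170] rss=0.790

Stack each dimension's contribution:
  +A: nom +42.200 → Σnom=42.200; wc +0.470/-0.470 → slack +0.470/-0.470; half-tol=0.470, Σhalf²=0.220900
  -B: nom -12.920 → Σnom=29.280; wc +0.410/-0.410 → slack +0.880/-0.880; half-tol=0.410, Σhalf²=0.389000
  +C: nom +24.600 → Σnom=53.880; wc +0.040/-0.200 → slack +0.920/-1.080; half-tol=0.120, Σhalf²=0.403400
  -D: nom -28.100 → Σnom=25.780; wc +0.470/-0.470 → slack +1.390/-1.550; half-tol=0.470, Σhalf²=0.624300
Nominal = 25.780. Worst-case = [25.780 - 1.550, 25.780 + 1.390] = [24.230, 27.170]. RSS = √0.624300 = 0.790.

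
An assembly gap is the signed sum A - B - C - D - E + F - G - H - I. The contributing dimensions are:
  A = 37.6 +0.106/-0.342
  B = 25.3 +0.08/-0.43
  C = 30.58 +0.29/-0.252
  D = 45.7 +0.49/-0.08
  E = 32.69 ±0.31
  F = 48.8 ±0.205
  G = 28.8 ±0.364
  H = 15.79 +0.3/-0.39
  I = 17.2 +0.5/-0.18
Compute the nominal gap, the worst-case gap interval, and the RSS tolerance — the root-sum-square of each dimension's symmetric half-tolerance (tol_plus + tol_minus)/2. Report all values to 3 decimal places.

Stack each dimension's contribution:
  +A: nom +37.600 → Σnom=37.600; wc +0.106/-0.342 → slack +0.106/-0.342; half-tol=0.224, Σhalf²=0.050176
  -B: nom -25.300 → Σnom=12.300; wc +0.430/-0.080 → slack +0.536/-0.422; half-tol=0.255, Σhalf²=0.115201
  -C: nom -30.580 → Σnom=-18.280; wc +0.252/-0.290 → slack +0.788/-0.712; half-tol=0.271, Σhalf²=0.188642
  -D: nom -45.700 → Σnom=-63.980; wc +0.080/-0.490 → slack +0.868/-1.202; half-tol=0.285, Σhalf²=0.269867
  -E: nom -32.690 → Σnom=-96.670; wc +0.310/-0.310 → slack +1.178/-1.512; half-tol=0.310, Σhalf²=0.365967
  +F: nom +48.800 → Σnom=-47.870; wc +0.205/-0.205 → slack +1.383/-1.717; half-tol=0.205, Σhalf²=0.407992
  -G: nom -28.800 → Σnom=-76.670; wc +0.364/-0.364 → slack +1.747/-2.081; half-tol=0.364, Σhalf²=0.540488
  -H: nom -15.790 → Σnom=-92.460; wc +0.390/-0.300 → slack +2.137/-2.381; half-tol=0.345, Σhalf²=0.659513
  -I: nom -17.200 → Σnom=-109.660; wc +0.180/-0.500 → slack +2.317/-2.881; half-tol=0.340, Σhalf²=0.775113
Nominal = -109.660. Worst-case = [-109.660 - 2.881, -109.660 + 2.317] = [-112.541, -107.343]. RSS = √0.775113 = 0.880.

nominal=-109.660 wc=[-112.541,-107.343] rss=0.880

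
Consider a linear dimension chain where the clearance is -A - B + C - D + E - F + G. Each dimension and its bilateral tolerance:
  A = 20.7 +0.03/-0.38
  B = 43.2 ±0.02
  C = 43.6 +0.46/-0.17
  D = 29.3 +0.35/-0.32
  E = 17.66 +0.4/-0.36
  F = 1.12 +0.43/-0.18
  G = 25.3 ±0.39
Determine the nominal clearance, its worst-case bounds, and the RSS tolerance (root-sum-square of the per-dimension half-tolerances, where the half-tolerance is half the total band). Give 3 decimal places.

Stack each dimension's contribution:
  -A: nom -20.700 → Σnom=-20.700; wc +0.380/-0.030 → slack +0.380/-0.030; half-tol=0.205, Σhalf²=0.042025
  -B: nom -43.200 → Σnom=-63.900; wc +0.020/-0.020 → slack +0.400/-0.050; half-tol=0.020, Σhalf²=0.042425
  +C: nom +43.600 → Σnom=-20.300; wc +0.460/-0.170 → slack +0.860/-0.220; half-tol=0.315, Σhalf²=0.141650
  -D: nom -29.300 → Σnom=-49.600; wc +0.320/-0.350 → slack +1.180/-0.570; half-tol=0.335, Σhalf²=0.253875
  +E: nom +17.660 → Σnom=-31.940; wc +0.400/-0.360 → slack +1.580/-0.930; half-tol=0.380, Σhalf²=0.398275
  -F: nom -1.120 → Σnom=-33.060; wc +0.180/-0.430 → slack +1.760/-1.360; half-tol=0.305, Σhalf²=0.491300
  +G: nom +25.300 → Σnom=-7.760; wc +0.390/-0.390 → slack +2.150/-1.750; half-tol=0.390, Σhalf²=0.643400
Nominal = -7.760. Worst-case = [-7.760 - 1.750, -7.760 + 2.150] = [-9.510, -5.610]. RSS = √0.643400 = 0.802.

nominal=-7.760 wc=[-9.510,-5.610] rss=0.802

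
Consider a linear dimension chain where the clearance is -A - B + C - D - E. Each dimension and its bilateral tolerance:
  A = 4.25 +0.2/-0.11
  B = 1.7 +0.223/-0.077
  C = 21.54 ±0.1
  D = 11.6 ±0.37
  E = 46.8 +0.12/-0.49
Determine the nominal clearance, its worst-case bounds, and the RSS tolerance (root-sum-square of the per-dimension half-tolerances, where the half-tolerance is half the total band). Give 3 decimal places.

nominal=-42.810 wc=[-43.823,-41.663] rss=0.535

Stack each dimension's contribution:
  -A: nom -4.250 → Σnom=-4.250; wc +0.110/-0.200 → slack +0.110/-0.200; half-tol=0.155, Σhalf²=0.024025
  -B: nom -1.700 → Σnom=-5.950; wc +0.077/-0.223 → slack +0.187/-0.423; half-tol=0.150, Σhalf²=0.046525
  +C: nom +21.540 → Σnom=15.590; wc +0.100/-0.100 → slack +0.287/-0.523; half-tol=0.100, Σhalf²=0.056525
  -D: nom -11.600 → Σnom=3.990; wc +0.370/-0.370 → slack +0.657/-0.893; half-tol=0.370, Σhalf²=0.193425
  -E: nom -46.800 → Σnom=-42.810; wc +0.490/-0.120 → slack +1.147/-1.013; half-tol=0.305, Σhalf²=0.286450
Nominal = -42.810. Worst-case = [-42.810 - 1.013, -42.810 + 1.147] = [-43.823, -41.663]. RSS = √0.286450 = 0.535.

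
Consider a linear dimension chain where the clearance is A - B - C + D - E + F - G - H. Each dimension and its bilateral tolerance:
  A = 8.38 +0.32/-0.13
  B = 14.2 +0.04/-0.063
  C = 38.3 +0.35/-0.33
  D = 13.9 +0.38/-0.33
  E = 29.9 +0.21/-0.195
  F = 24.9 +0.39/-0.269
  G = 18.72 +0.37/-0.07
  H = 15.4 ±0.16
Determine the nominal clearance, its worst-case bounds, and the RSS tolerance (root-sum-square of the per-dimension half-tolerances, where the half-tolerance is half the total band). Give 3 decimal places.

nominal=-69.340 wc=[-71.199,-67.432] rss=0.720

Stack each dimension's contribution:
  +A: nom +8.380 → Σnom=8.380; wc +0.320/-0.130 → slack +0.320/-0.130; half-tol=0.225, Σhalf²=0.050625
  -B: nom -14.200 → Σnom=-5.820; wc +0.063/-0.040 → slack +0.383/-0.170; half-tol=0.052, Σhalf²=0.053277
  -C: nom -38.300 → Σnom=-44.120; wc +0.330/-0.350 → slack +0.713/-0.520; half-tol=0.340, Σhalf²=0.168877
  +D: nom +13.900 → Σnom=-30.220; wc +0.380/-0.330 → slack +1.093/-0.850; half-tol=0.355, Σhalf²=0.294902
  -E: nom -29.900 → Σnom=-60.120; wc +0.195/-0.210 → slack +1.288/-1.060; half-tol=0.203, Σhalf²=0.335908
  +F: nom +24.900 → Σnom=-35.220; wc +0.390/-0.269 → slack +1.678/-1.329; half-tol=0.330, Σhalf²=0.444479
  -G: nom -18.720 → Σnom=-53.940; wc +0.070/-0.370 → slack +1.748/-1.699; half-tol=0.220, Σhalf²=0.492879
  -H: nom -15.400 → Σnom=-69.340; wc +0.160/-0.160 → slack +1.908/-1.859; half-tol=0.160, Σhalf²=0.518479
Nominal = -69.340. Worst-case = [-69.340 - 1.859, -69.340 + 1.908] = [-71.199, -67.432]. RSS = √0.518479 = 0.720.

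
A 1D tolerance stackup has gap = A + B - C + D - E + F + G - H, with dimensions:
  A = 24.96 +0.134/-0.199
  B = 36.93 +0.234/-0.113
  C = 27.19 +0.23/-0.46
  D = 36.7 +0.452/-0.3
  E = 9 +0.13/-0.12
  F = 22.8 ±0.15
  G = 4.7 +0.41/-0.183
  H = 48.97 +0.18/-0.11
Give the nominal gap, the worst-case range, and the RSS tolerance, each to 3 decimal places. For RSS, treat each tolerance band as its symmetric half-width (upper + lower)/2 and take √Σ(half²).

Stack each dimension's contribution:
  +A: nom +24.960 → Σnom=24.960; wc +0.134/-0.199 → slack +0.134/-0.199; half-tol=0.167, Σhalf²=0.027722
  +B: nom +36.930 → Σnom=61.890; wc +0.234/-0.113 → slack +0.368/-0.312; half-tol=0.174, Σhalf²=0.057825
  -C: nom -27.190 → Σnom=34.700; wc +0.460/-0.230 → slack +0.828/-0.542; half-tol=0.345, Σhalf²=0.176850
  +D: nom +36.700 → Σnom=71.400; wc +0.452/-0.300 → slack +1.280/-0.842; half-tol=0.376, Σhalf²=0.318226
  -E: nom -9.000 → Σnom=62.400; wc +0.120/-0.130 → slack +1.400/-0.972; half-tol=0.125, Σhalf²=0.333851
  +F: nom +22.800 → Σnom=85.200; wc +0.150/-0.150 → slack +1.550/-1.122; half-tol=0.150, Σhalf²=0.356351
  +G: nom +4.700 → Σnom=89.900; wc +0.410/-0.183 → slack +1.960/-1.305; half-tol=0.296, Σhalf²=0.444263
  -H: nom -48.970 → Σnom=40.930; wc +0.110/-0.180 → slack +2.070/-1.485; half-tol=0.145, Σhalf²=0.465288
Nominal = 40.930. Worst-case = [40.930 - 1.485, 40.930 + 2.070] = [39.445, 43.000]. RSS = √0.465288 = 0.682.

nominal=40.930 wc=[39.445,43.000] rss=0.682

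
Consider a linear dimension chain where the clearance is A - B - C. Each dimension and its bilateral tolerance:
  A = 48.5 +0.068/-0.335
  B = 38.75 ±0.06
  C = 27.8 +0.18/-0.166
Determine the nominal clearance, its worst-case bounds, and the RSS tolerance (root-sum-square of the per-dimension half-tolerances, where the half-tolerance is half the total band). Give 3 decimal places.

Stack each dimension's contribution:
  +A: nom +48.500 → Σnom=48.500; wc +0.068/-0.335 → slack +0.068/-0.335; half-tol=0.202, Σhalf²=0.040602
  -B: nom -38.750 → Σnom=9.750; wc +0.060/-0.060 → slack +0.128/-0.395; half-tol=0.060, Σhalf²=0.044202
  -C: nom -27.800 → Σnom=-18.050; wc +0.166/-0.180 → slack +0.294/-0.575; half-tol=0.173, Σhalf²=0.074131
Nominal = -18.050. Worst-case = [-18.050 - 0.575, -18.050 + 0.294] = [-18.625, -17.756]. RSS = √0.074131 = 0.272.

nominal=-18.050 wc=[-18.625,-17.756] rss=0.272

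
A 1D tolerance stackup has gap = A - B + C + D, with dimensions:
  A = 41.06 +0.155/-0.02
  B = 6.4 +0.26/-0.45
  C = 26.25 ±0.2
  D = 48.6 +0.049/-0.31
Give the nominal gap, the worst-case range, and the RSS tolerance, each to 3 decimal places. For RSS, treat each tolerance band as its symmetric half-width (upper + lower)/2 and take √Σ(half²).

Stack each dimension's contribution:
  +A: nom +41.060 → Σnom=41.060; wc +0.155/-0.020 → slack +0.155/-0.020; half-tol=0.087, Σhalf²=0.007656
  -B: nom -6.400 → Σnom=34.660; wc +0.450/-0.260 → slack +0.605/-0.280; half-tol=0.355, Σhalf²=0.133681
  +C: nom +26.250 → Σnom=60.910; wc +0.200/-0.200 → slack +0.805/-0.480; half-tol=0.200, Σhalf²=0.173681
  +D: nom +48.600 → Σnom=109.510; wc +0.049/-0.310 → slack +0.854/-0.790; half-tol=0.179, Σhalf²=0.205902
Nominal = 109.510. Worst-case = [109.510 - 0.790, 109.510 + 0.854] = [108.720, 110.364]. RSS = √0.205902 = 0.454.

nominal=109.510 wc=[108.720,110.364] rss=0.454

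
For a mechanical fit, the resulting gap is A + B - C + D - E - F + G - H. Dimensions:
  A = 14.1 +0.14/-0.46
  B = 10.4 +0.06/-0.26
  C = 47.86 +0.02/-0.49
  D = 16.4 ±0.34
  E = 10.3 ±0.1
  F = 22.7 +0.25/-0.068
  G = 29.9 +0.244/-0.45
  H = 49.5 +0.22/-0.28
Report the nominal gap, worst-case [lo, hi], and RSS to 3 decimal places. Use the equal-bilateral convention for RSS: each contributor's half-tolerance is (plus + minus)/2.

Stack each dimension's contribution:
  +A: nom +14.100 → Σnom=14.100; wc +0.140/-0.460 → slack +0.140/-0.460; half-tol=0.300, Σhalf²=0.090000
  +B: nom +10.400 → Σnom=24.500; wc +0.060/-0.260 → slack +0.200/-0.720; half-tol=0.160, Σhalf²=0.115600
  -C: nom -47.860 → Σnom=-23.360; wc +0.490/-0.020 → slack +0.690/-0.740; half-tol=0.255, Σhalf²=0.180625
  +D: nom +16.400 → Σnom=-6.960; wc +0.340/-0.340 → slack +1.030/-1.080; half-tol=0.340, Σhalf²=0.296225
  -E: nom -10.300 → Σnom=-17.260; wc +0.100/-0.100 → slack +1.130/-1.180; half-tol=0.100, Σhalf²=0.306225
  -F: nom -22.700 → Σnom=-39.960; wc +0.068/-0.250 → slack +1.198/-1.430; half-tol=0.159, Σhalf²=0.331506
  +G: nom +29.900 → Σnom=-10.060; wc +0.244/-0.450 → slack +1.442/-1.880; half-tol=0.347, Σhalf²=0.451915
  -H: nom -49.500 → Σnom=-59.560; wc +0.280/-0.220 → slack +1.722/-2.100; half-tol=0.250, Σhalf²=0.514415
Nominal = -59.560. Worst-case = [-59.560 - 2.100, -59.560 + 1.722] = [-61.660, -57.838]. RSS = √0.514415 = 0.717.

nominal=-59.560 wc=[-61.660,-57.838] rss=0.717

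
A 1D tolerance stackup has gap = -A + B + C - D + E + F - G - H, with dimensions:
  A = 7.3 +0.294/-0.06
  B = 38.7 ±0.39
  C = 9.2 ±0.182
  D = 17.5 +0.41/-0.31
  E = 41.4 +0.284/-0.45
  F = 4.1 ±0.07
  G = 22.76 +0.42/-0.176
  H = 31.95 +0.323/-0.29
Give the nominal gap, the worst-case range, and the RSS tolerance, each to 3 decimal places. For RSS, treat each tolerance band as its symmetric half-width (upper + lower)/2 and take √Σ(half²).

Stack each dimension's contribution:
  -A: nom -7.300 → Σnom=-7.300; wc +0.060/-0.294 → slack +0.060/-0.294; half-tol=0.177, Σhalf²=0.031329
  +B: nom +38.700 → Σnom=31.400; wc +0.390/-0.390 → slack +0.450/-0.684; half-tol=0.390, Σhalf²=0.183429
  +C: nom +9.200 → Σnom=40.600; wc +0.182/-0.182 → slack +0.632/-0.866; half-tol=0.182, Σhalf²=0.216553
  -D: nom -17.500 → Σnom=23.100; wc +0.310/-0.410 → slack +0.942/-1.276; half-tol=0.360, Σhalf²=0.346153
  +E: nom +41.400 → Σnom=64.500; wc +0.284/-0.450 → slack +1.226/-1.726; half-tol=0.367, Σhalf²=0.480842
  +F: nom +4.100 → Σnom=68.600; wc +0.070/-0.070 → slack +1.296/-1.796; half-tol=0.070, Σhalf²=0.485742
  -G: nom -22.760 → Σnom=45.840; wc +0.176/-0.420 → slack +1.472/-2.216; half-tol=0.298, Σhalf²=0.574546
  -H: nom -31.950 → Σnom=13.890; wc +0.290/-0.323 → slack +1.762/-2.539; half-tol=0.306, Σhalf²=0.668488
Nominal = 13.890. Worst-case = [13.890 - 2.539, 13.890 + 1.762] = [11.351, 15.652]. RSS = √0.668488 = 0.818.

nominal=13.890 wc=[11.351,15.652] rss=0.818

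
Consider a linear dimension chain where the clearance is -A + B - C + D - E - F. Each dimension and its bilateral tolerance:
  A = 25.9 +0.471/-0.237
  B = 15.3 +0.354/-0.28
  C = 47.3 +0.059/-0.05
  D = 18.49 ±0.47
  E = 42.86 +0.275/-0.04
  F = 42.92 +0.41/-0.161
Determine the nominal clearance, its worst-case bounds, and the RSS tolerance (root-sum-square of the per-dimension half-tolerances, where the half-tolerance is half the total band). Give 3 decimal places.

Stack each dimension's contribution:
  -A: nom -25.900 → Σnom=-25.900; wc +0.237/-0.471 → slack +0.237/-0.471; half-tol=0.354, Σhalf²=0.125316
  +B: nom +15.300 → Σnom=-10.600; wc +0.354/-0.280 → slack +0.591/-0.751; half-tol=0.317, Σhalf²=0.225805
  -C: nom -47.300 → Σnom=-57.900; wc +0.050/-0.059 → slack +0.641/-0.810; half-tol=0.054, Σhalf²=0.228775
  +D: nom +18.490 → Σnom=-39.410; wc +0.470/-0.470 → slack +1.111/-1.280; half-tol=0.470, Σhalf²=0.449675
  -E: nom -42.860 → Σnom=-82.270; wc +0.040/-0.275 → slack +1.151/-1.555; half-tol=0.158, Σhalf²=0.474482
  -F: nom -42.920 → Σnom=-125.190; wc +0.161/-0.410 → slack +1.312/-1.965; half-tol=0.285, Σhalf²=0.555992
Nominal = -125.190. Worst-case = [-125.190 - 1.965, -125.190 + 1.312] = [-127.155, -123.878]. RSS = √0.555992 = 0.746.

nominal=-125.190 wc=[-127.155,-123.878] rss=0.746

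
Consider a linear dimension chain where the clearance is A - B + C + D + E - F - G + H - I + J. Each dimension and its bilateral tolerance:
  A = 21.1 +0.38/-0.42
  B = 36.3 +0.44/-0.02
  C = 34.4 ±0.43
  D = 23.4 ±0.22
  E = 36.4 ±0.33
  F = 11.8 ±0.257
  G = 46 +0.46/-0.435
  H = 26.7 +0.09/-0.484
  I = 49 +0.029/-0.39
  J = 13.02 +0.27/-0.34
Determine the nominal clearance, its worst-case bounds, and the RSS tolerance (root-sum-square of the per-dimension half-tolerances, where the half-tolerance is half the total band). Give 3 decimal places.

Stack each dimension's contribution:
  +A: nom +21.100 → Σnom=21.100; wc +0.380/-0.420 → slack +0.380/-0.420; half-tol=0.400, Σhalf²=0.160000
  -B: nom -36.300 → Σnom=-15.200; wc +0.020/-0.440 → slack +0.400/-0.860; half-tol=0.230, Σhalf²=0.212900
  +C: nom +34.400 → Σnom=19.200; wc +0.430/-0.430 → slack +0.830/-1.290; half-tol=0.430, Σhalf²=0.397800
  +D: nom +23.400 → Σnom=42.600; wc +0.220/-0.220 → slack +1.050/-1.510; half-tol=0.220, Σhalf²=0.446200
  +E: nom +36.400 → Σnom=79.000; wc +0.330/-0.330 → slack +1.380/-1.840; half-tol=0.330, Σhalf²=0.555100
  -F: nom -11.800 → Σnom=67.200; wc +0.257/-0.257 → slack +1.637/-2.097; half-tol=0.257, Σhalf²=0.621149
  -G: nom -46.000 → Σnom=21.200; wc +0.435/-0.460 → slack +2.072/-2.557; half-tol=0.448, Σhalf²=0.821405
  +H: nom +26.700 → Σnom=47.900; wc +0.090/-0.484 → slack +2.162/-3.041; half-tol=0.287, Σhalf²=0.903774
  -I: nom -49.000 → Σnom=-1.100; wc +0.390/-0.029 → slack +2.552/-3.070; half-tol=0.210, Σhalf²=0.947665
  +J: nom +13.020 → Σnom=11.920; wc +0.270/-0.340 → slack +2.822/-3.410; half-tol=0.305, Σhalf²=1.040690
Nominal = 11.920. Worst-case = [11.920 - 3.410, 11.920 + 2.822] = [8.510, 14.742]. RSS = √1.040690 = 1.020.

nominal=11.920 wc=[8.510,14.742] rss=1.020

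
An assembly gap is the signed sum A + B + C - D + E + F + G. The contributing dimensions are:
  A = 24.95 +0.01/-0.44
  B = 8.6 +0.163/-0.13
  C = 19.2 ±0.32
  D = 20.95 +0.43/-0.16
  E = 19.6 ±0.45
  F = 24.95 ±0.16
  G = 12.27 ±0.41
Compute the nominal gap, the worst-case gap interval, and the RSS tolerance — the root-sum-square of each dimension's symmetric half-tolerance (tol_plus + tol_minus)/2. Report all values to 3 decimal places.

Stack each dimension's contribution:
  +A: nom +24.950 → Σnom=24.950; wc +0.010/-0.440 → slack +0.010/-0.440; half-tol=0.225, Σhalf²=0.050625
  +B: nom +8.600 → Σnom=33.550; wc +0.163/-0.130 → slack +0.173/-0.570; half-tol=0.147, Σhalf²=0.072087
  +C: nom +19.200 → Σnom=52.750; wc +0.320/-0.320 → slack +0.493/-0.890; half-tol=0.320, Σhalf²=0.174487
  -D: nom -20.950 → Σnom=31.800; wc +0.160/-0.430 → slack +0.653/-1.320; half-tol=0.295, Σhalf²=0.261512
  +E: nom +19.600 → Σnom=51.400; wc +0.450/-0.450 → slack +1.103/-1.770; half-tol=0.450, Σhalf²=0.464012
  +F: nom +24.950 → Σnom=76.350; wc +0.160/-0.160 → slack +1.263/-1.930; half-tol=0.160, Σhalf²=0.489612
  +G: nom +12.270 → Σnom=88.620; wc +0.410/-0.410 → slack +1.673/-2.340; half-tol=0.410, Σhalf²=0.657712
Nominal = 88.620. Worst-case = [88.620 - 2.340, 88.620 + 1.673] = [86.280, 90.293]. RSS = √0.657712 = 0.811.

nominal=88.620 wc=[86.280,90.293] rss=0.811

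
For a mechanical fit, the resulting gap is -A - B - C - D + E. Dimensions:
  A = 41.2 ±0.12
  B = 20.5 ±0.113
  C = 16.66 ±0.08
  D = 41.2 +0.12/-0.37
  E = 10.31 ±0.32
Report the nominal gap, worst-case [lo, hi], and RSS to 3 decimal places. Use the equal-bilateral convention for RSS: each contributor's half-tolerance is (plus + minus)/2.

nominal=-109.250 wc=[-110.003,-108.247] rss=0.443

Stack each dimension's contribution:
  -A: nom -41.200 → Σnom=-41.200; wc +0.120/-0.120 → slack +0.120/-0.120; half-tol=0.120, Σhalf²=0.014400
  -B: nom -20.500 → Σnom=-61.700; wc +0.113/-0.113 → slack +0.233/-0.233; half-tol=0.113, Σhalf²=0.027169
  -C: nom -16.660 → Σnom=-78.360; wc +0.080/-0.080 → slack +0.313/-0.313; half-tol=0.080, Σhalf²=0.033569
  -D: nom -41.200 → Σnom=-119.560; wc +0.370/-0.120 → slack +0.683/-0.433; half-tol=0.245, Σhalf²=0.093594
  +E: nom +10.310 → Σnom=-109.250; wc +0.320/-0.320 → slack +1.003/-0.753; half-tol=0.320, Σhalf²=0.195994
Nominal = -109.250. Worst-case = [-109.250 - 0.753, -109.250 + 1.003] = [-110.003, -108.247]. RSS = √0.195994 = 0.443.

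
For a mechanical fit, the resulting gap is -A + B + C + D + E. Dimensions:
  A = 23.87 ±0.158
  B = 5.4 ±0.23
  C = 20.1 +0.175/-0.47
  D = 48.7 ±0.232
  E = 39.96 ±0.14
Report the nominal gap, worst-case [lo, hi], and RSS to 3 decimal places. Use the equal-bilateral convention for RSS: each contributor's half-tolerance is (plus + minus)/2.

nominal=90.290 wc=[89.060,91.225] rss=0.505

Stack each dimension's contribution:
  -A: nom -23.870 → Σnom=-23.870; wc +0.158/-0.158 → slack +0.158/-0.158; half-tol=0.158, Σhalf²=0.024964
  +B: nom +5.400 → Σnom=-18.470; wc +0.230/-0.230 → slack +0.388/-0.388; half-tol=0.230, Σhalf²=0.077864
  +C: nom +20.100 → Σnom=1.630; wc +0.175/-0.470 → slack +0.563/-0.858; half-tol=0.323, Σhalf²=0.181870
  +D: nom +48.700 → Σnom=50.330; wc +0.232/-0.232 → slack +0.795/-1.090; half-tol=0.232, Σhalf²=0.235694
  +E: nom +39.960 → Σnom=90.290; wc +0.140/-0.140 → slack +0.935/-1.230; half-tol=0.140, Σhalf²=0.255294
Nominal = 90.290. Worst-case = [90.290 - 1.230, 90.290 + 0.935] = [89.060, 91.225]. RSS = √0.255294 = 0.505.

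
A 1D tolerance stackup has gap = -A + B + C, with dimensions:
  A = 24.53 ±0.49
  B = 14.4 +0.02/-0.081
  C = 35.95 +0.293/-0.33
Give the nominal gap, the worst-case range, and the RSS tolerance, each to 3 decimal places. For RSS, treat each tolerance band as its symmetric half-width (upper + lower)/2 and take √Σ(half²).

Stack each dimension's contribution:
  -A: nom -24.530 → Σnom=-24.530; wc +0.490/-0.490 → slack +0.490/-0.490; half-tol=0.490, Σhalf²=0.240100
  +B: nom +14.400 → Σnom=-10.130; wc +0.020/-0.081 → slack +0.510/-0.571; half-tol=0.051, Σhalf²=0.242650
  +C: nom +35.950 → Σnom=25.820; wc +0.293/-0.330 → slack +0.803/-0.901; half-tol=0.311, Σhalf²=0.339682
Nominal = 25.820. Worst-case = [25.820 - 0.901, 25.820 + 0.803] = [24.919, 26.623]. RSS = √0.339682 = 0.583.

nominal=25.820 wc=[24.919,26.623] rss=0.583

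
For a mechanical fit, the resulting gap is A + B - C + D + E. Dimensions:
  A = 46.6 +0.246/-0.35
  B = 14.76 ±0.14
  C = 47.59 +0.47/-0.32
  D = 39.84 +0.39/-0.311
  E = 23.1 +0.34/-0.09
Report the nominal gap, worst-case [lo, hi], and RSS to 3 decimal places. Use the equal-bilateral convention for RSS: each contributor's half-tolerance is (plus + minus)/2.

Stack each dimension's contribution:
  +A: nom +46.600 → Σnom=46.600; wc +0.246/-0.350 → slack +0.246/-0.350; half-tol=0.298, Σhalf²=0.088804
  +B: nom +14.760 → Σnom=61.360; wc +0.140/-0.140 → slack +0.386/-0.490; half-tol=0.140, Σhalf²=0.108404
  -C: nom -47.590 → Σnom=13.770; wc +0.320/-0.470 → slack +0.706/-0.960; half-tol=0.395, Σhalf²=0.264429
  +D: nom +39.840 → Σnom=53.610; wc +0.390/-0.311 → slack +1.096/-1.271; half-tol=0.351, Σhalf²=0.387279
  +E: nom +23.100 → Σnom=76.710; wc +0.340/-0.090 → slack +1.436/-1.361; half-tol=0.215, Σhalf²=0.433504
Nominal = 76.710. Worst-case = [76.710 - 1.361, 76.710 + 1.436] = [75.349, 78.146]. RSS = √0.433504 = 0.658.

nominal=76.710 wc=[75.349,78.146] rss=0.658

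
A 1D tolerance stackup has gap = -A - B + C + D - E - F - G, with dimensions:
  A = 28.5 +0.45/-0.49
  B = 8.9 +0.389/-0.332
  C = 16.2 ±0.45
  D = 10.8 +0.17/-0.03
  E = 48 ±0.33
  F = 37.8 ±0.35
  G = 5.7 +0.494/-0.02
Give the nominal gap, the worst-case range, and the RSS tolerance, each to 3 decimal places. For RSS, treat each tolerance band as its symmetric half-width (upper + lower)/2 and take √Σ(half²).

Stack each dimension's contribution:
  -A: nom -28.500 → Σnom=-28.500; wc +0.490/-0.450 → slack +0.490/-0.450; half-tol=0.470, Σhalf²=0.220900
  -B: nom -8.900 → Σnom=-37.400; wc +0.332/-0.389 → slack +0.822/-0.839; half-tol=0.361, Σhalf²=0.350860
  +C: nom +16.200 → Σnom=-21.200; wc +0.450/-0.450 → slack +1.272/-1.289; half-tol=0.450, Σhalf²=0.553360
  +D: nom +10.800 → Σnom=-10.400; wc +0.170/-0.030 → slack +1.442/-1.319; half-tol=0.100, Σhalf²=0.563360
  -E: nom -48.000 → Σnom=-58.400; wc +0.330/-0.330 → slack +1.772/-1.649; half-tol=0.330, Σhalf²=0.672260
  -F: nom -37.800 → Σnom=-96.200; wc +0.350/-0.350 → slack +2.122/-1.999; half-tol=0.350, Σhalf²=0.794760
  -G: nom -5.700 → Σnom=-101.900; wc +0.020/-0.494 → slack +2.142/-2.493; half-tol=0.257, Σhalf²=0.860809
Nominal = -101.900. Worst-case = [-101.900 - 2.493, -101.900 + 2.142] = [-104.393, -99.758]. RSS = √0.860809 = 0.928.

nominal=-101.900 wc=[-104.393,-99.758] rss=0.928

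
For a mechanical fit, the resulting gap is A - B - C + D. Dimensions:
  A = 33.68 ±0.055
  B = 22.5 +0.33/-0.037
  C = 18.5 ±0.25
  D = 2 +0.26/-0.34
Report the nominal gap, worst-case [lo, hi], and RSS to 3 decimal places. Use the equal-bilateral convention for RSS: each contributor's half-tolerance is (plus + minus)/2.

nominal=-5.320 wc=[-6.295,-4.718] rss=0.435

Stack each dimension's contribution:
  +A: nom +33.680 → Σnom=33.680; wc +0.055/-0.055 → slack +0.055/-0.055; half-tol=0.055, Σhalf²=0.003025
  -B: nom -22.500 → Σnom=11.180; wc +0.037/-0.330 → slack +0.092/-0.385; half-tol=0.183, Σhalf²=0.036697
  -C: nom -18.500 → Σnom=-7.320; wc +0.250/-0.250 → slack +0.342/-0.635; half-tol=0.250, Σhalf²=0.099197
  +D: nom +2.000 → Σnom=-5.320; wc +0.260/-0.340 → slack +0.602/-0.975; half-tol=0.300, Σhalf²=0.189197
Nominal = -5.320. Worst-case = [-5.320 - 0.975, -5.320 + 0.602] = [-6.295, -4.718]. RSS = √0.189197 = 0.435.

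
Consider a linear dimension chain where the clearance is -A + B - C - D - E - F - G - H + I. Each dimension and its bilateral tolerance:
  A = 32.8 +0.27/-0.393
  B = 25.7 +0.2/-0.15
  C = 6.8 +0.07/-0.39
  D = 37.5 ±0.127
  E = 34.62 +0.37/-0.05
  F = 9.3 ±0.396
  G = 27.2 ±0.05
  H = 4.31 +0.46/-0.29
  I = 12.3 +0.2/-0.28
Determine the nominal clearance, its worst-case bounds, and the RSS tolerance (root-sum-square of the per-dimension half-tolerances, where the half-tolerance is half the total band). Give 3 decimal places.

Stack each dimension's contribution:
  -A: nom -32.800 → Σnom=-32.800; wc +0.393/-0.270 → slack +0.393/-0.270; half-tol=0.332, Σhalf²=0.109892
  +B: nom +25.700 → Σnom=-7.100; wc +0.200/-0.150 → slack +0.593/-0.420; half-tol=0.175, Σhalf²=0.140517
  -C: nom -6.800 → Σnom=-13.900; wc +0.390/-0.070 → slack +0.983/-0.490; half-tol=0.230, Σhalf²=0.193417
  -D: nom -37.500 → Σnom=-51.400; wc +0.127/-0.127 → slack +1.110/-0.617; half-tol=0.127, Σhalf²=0.209546
  -E: nom -34.620 → Σnom=-86.020; wc +0.050/-0.370 → slack +1.160/-0.987; half-tol=0.210, Σhalf²=0.253646
  -F: nom -9.300 → Σnom=-95.320; wc +0.396/-0.396 → slack +1.556/-1.383; half-tol=0.396, Σhalf²=0.410462
  -G: nom -27.200 → Σnom=-122.520; wc +0.050/-0.050 → slack +1.606/-1.433; half-tol=0.050, Σhalf²=0.412962
  -H: nom -4.310 → Σnom=-126.830; wc +0.290/-0.460 → slack +1.896/-1.893; half-tol=0.375, Σhalf²=0.553587
  +I: nom +12.300 → Σnom=-114.530; wc +0.200/-0.280 → slack +2.096/-2.173; half-tol=0.240, Σhalf²=0.611187
Nominal = -114.530. Worst-case = [-114.530 - 2.173, -114.530 + 2.096] = [-116.703, -112.434]. RSS = √0.611187 = 0.782.

nominal=-114.530 wc=[-116.703,-112.434] rss=0.782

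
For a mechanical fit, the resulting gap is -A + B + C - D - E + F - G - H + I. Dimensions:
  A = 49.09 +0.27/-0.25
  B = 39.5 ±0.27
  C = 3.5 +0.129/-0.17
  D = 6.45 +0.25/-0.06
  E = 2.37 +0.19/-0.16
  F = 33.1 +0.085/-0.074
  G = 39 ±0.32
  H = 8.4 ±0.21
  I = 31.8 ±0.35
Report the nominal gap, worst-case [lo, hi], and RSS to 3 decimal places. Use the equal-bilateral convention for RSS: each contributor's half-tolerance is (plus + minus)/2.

Stack each dimension's contribution:
  -A: nom -49.090 → Σnom=-49.090; wc +0.250/-0.270 → slack +0.250/-0.270; half-tol=0.260, Σhalf²=0.067600
  +B: nom +39.500 → Σnom=-9.590; wc +0.270/-0.270 → slack +0.520/-0.540; half-tol=0.270, Σhalf²=0.140500
  +C: nom +3.500 → Σnom=-6.090; wc +0.129/-0.170 → slack +0.649/-0.710; half-tol=0.150, Σhalf²=0.162850
  -D: nom -6.450 → Σnom=-12.540; wc +0.060/-0.250 → slack +0.709/-0.960; half-tol=0.155, Σhalf²=0.186875
  -E: nom -2.370 → Σnom=-14.910; wc +0.160/-0.190 → slack +0.869/-1.150; half-tol=0.175, Σhalf²=0.217500
  +F: nom +33.100 → Σnom=18.190; wc +0.085/-0.074 → slack +0.954/-1.224; half-tol=0.080, Σhalf²=0.223821
  -G: nom -39.000 → Σnom=-20.810; wc +0.320/-0.320 → slack +1.274/-1.544; half-tol=0.320, Σhalf²=0.326221
  -H: nom -8.400 → Σnom=-29.210; wc +0.210/-0.210 → slack +1.484/-1.754; half-tol=0.210, Σhalf²=0.370320
  +I: nom +31.800 → Σnom=2.590; wc +0.350/-0.350 → slack +1.834/-2.104; half-tol=0.350, Σhalf²=0.492820
Nominal = 2.590. Worst-case = [2.590 - 2.104, 2.590 + 1.834] = [0.486, 4.424]. RSS = √0.492820 = 0.702.

nominal=2.590 wc=[0.486,4.424] rss=0.702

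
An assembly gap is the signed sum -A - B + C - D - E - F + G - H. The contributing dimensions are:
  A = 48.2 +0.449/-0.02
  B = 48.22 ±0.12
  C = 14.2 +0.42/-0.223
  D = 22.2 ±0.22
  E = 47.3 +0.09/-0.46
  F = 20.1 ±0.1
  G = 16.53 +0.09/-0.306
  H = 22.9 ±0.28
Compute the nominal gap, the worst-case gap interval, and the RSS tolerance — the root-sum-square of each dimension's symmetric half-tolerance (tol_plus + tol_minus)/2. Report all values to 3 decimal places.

Stack each dimension's contribution:
  -A: nom -48.200 → Σnom=-48.200; wc +0.020/-0.449 → slack +0.020/-0.449; half-tol=0.235, Σhalf²=0.054990
  -B: nom -48.220 → Σnom=-96.420; wc +0.120/-0.120 → slack +0.140/-0.569; half-tol=0.120, Σhalf²=0.069390
  +C: nom +14.200 → Σnom=-82.220; wc +0.420/-0.223 → slack +0.560/-0.792; half-tol=0.322, Σhalf²=0.172753
  -D: nom -22.200 → Σnom=-104.420; wc +0.220/-0.220 → slack +0.780/-1.012; half-tol=0.220, Σhalf²=0.221153
  -E: nom -47.300 → Σnom=-151.720; wc +0.460/-0.090 → slack +1.240/-1.102; half-tol=0.275, Σhalf²=0.296778
  -F: nom -20.100 → Σnom=-171.820; wc +0.100/-0.100 → slack +1.340/-1.202; half-tol=0.100, Σhalf²=0.306778
  +G: nom +16.530 → Σnom=-155.290; wc +0.090/-0.306 → slack +1.430/-1.508; half-tol=0.198, Σhalf²=0.345982
  -H: nom -22.900 → Σnom=-178.190; wc +0.280/-0.280 → slack +1.710/-1.788; half-tol=0.280, Σhalf²=0.424382
Nominal = -178.190. Worst-case = [-178.190 - 1.788, -178.190 + 1.710] = [-179.978, -176.480]. RSS = √0.424382 = 0.651.

nominal=-178.190 wc=[-179.978,-176.480] rss=0.651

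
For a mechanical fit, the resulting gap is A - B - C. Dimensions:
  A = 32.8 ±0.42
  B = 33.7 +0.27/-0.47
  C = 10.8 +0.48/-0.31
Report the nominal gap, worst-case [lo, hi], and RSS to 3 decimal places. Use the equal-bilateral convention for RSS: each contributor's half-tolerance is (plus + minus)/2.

nominal=-11.700 wc=[-12.870,-10.500] rss=0.685

Stack each dimension's contribution:
  +A: nom +32.800 → Σnom=32.800; wc +0.420/-0.420 → slack +0.420/-0.420; half-tol=0.420, Σhalf²=0.176400
  -B: nom -33.700 → Σnom=-0.900; wc +0.470/-0.270 → slack +0.890/-0.690; half-tol=0.370, Σhalf²=0.313300
  -C: nom -10.800 → Σnom=-11.700; wc +0.310/-0.480 → slack +1.200/-1.170; half-tol=0.395, Σhalf²=0.469325
Nominal = -11.700. Worst-case = [-11.700 - 1.170, -11.700 + 1.200] = [-12.870, -10.500]. RSS = √0.469325 = 0.685.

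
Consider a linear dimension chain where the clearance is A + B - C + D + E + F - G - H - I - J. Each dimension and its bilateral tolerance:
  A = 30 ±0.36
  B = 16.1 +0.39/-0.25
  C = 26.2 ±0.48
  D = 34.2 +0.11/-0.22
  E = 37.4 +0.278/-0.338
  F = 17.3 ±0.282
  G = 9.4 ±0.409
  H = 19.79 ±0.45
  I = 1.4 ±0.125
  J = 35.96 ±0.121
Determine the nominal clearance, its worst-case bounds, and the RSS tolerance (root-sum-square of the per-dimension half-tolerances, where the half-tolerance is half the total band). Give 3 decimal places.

nominal=42.250 wc=[39.215,45.255] rss=1.032

Stack each dimension's contribution:
  +A: nom +30.000 → Σnom=30.000; wc +0.360/-0.360 → slack +0.360/-0.360; half-tol=0.360, Σhalf²=0.129600
  +B: nom +16.100 → Σnom=46.100; wc +0.390/-0.250 → slack +0.750/-0.610; half-tol=0.320, Σhalf²=0.232000
  -C: nom -26.200 → Σnom=19.900; wc +0.480/-0.480 → slack +1.230/-1.090; half-tol=0.480, Σhalf²=0.462400
  +D: nom +34.200 → Σnom=54.100; wc +0.110/-0.220 → slack +1.340/-1.310; half-tol=0.165, Σhalf²=0.489625
  +E: nom +37.400 → Σnom=91.500; wc +0.278/-0.338 → slack +1.618/-1.648; half-tol=0.308, Σhalf²=0.584489
  +F: nom +17.300 → Σnom=108.800; wc +0.282/-0.282 → slack +1.900/-1.930; half-tol=0.282, Σhalf²=0.664013
  -G: nom -9.400 → Σnom=99.400; wc +0.409/-0.409 → slack +2.309/-2.339; half-tol=0.409, Σhalf²=0.831294
  -H: nom -19.790 → Σnom=79.610; wc +0.450/-0.450 → slack +2.759/-2.789; half-tol=0.450, Σhalf²=1.033794
  -I: nom -1.400 → Σnom=78.210; wc +0.125/-0.125 → slack +2.884/-2.914; half-tol=0.125, Σhalf²=1.049419
  -J: nom -35.960 → Σnom=42.250; wc +0.121/-0.121 → slack +3.005/-3.035; half-tol=0.121, Σhalf²=1.064060
Nominal = 42.250. Worst-case = [42.250 - 3.035, 42.250 + 3.005] = [39.215, 45.255]. RSS = √1.064060 = 1.032.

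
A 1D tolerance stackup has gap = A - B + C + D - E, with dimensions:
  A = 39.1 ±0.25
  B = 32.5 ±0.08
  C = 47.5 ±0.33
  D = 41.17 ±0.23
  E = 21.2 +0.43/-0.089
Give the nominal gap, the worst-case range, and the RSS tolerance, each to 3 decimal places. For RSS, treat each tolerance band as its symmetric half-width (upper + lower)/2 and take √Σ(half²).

Stack each dimension's contribution:
  +A: nom +39.100 → Σnom=39.100; wc +0.250/-0.250 → slack +0.250/-0.250; half-tol=0.250, Σhalf²=0.062500
  -B: nom -32.500 → Σnom=6.600; wc +0.080/-0.080 → slack +0.330/-0.330; half-tol=0.080, Σhalf²=0.068900
  +C: nom +47.500 → Σnom=54.100; wc +0.330/-0.330 → slack +0.660/-0.660; half-tol=0.330, Σhalf²=0.177800
  +D: nom +41.170 → Σnom=95.270; wc +0.230/-0.230 → slack +0.890/-0.890; half-tol=0.230, Σhalf²=0.230700
  -E: nom -21.200 → Σnom=74.070; wc +0.089/-0.430 → slack +0.979/-1.320; half-tol=0.260, Σhalf²=0.298040
Nominal = 74.070. Worst-case = [74.070 - 1.320, 74.070 + 0.979] = [72.750, 75.049]. RSS = √0.298040 = 0.546.

nominal=74.070 wc=[72.750,75.049] rss=0.546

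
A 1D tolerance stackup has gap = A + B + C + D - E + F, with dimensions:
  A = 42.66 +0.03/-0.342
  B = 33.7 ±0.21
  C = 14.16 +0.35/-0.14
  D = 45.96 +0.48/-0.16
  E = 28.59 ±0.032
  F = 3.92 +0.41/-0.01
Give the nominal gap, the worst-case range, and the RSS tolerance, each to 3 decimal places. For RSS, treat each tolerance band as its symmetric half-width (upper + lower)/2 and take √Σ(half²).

Stack each dimension's contribution:
  +A: nom +42.660 → Σnom=42.660; wc +0.030/-0.342 → slack +0.030/-0.342; half-tol=0.186, Σhalf²=0.034596
  +B: nom +33.700 → Σnom=76.360; wc +0.210/-0.210 → slack +0.240/-0.552; half-tol=0.210, Σhalf²=0.078696
  +C: nom +14.160 → Σnom=90.520; wc +0.350/-0.140 → slack +0.590/-0.692; half-tol=0.245, Σhalf²=0.138721
  +D: nom +45.960 → Σnom=136.480; wc +0.480/-0.160 → slack +1.070/-0.852; half-tol=0.320, Σhalf²=0.241121
  -E: nom -28.590 → Σnom=107.890; wc +0.032/-0.032 → slack +1.102/-0.884; half-tol=0.032, Σhalf²=0.242145
  +F: nom +3.920 → Σnom=111.810; wc +0.410/-0.010 → slack +1.512/-0.894; half-tol=0.210, Σhalf²=0.286245
Nominal = 111.810. Worst-case = [111.810 - 0.894, 111.810 + 1.512] = [110.916, 113.322]. RSS = √0.286245 = 0.535.

nominal=111.810 wc=[110.916,113.322] rss=0.535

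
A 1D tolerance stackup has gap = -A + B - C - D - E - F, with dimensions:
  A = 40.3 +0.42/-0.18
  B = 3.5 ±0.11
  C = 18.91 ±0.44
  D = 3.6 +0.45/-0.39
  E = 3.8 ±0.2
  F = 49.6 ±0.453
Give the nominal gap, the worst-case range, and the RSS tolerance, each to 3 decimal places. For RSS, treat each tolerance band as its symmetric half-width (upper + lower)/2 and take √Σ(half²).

Stack each dimension's contribution:
  -A: nom -40.300 → Σnom=-40.300; wc +0.180/-0.420 → slack +0.180/-0.420; half-tol=0.300, Σhalf²=0.090000
  +B: nom +3.500 → Σnom=-36.800; wc +0.110/-0.110 → slack +0.290/-0.530; half-tol=0.110, Σhalf²=0.102100
  -C: nom -18.910 → Σnom=-55.710; wc +0.440/-0.440 → slack +0.730/-0.970; half-tol=0.440, Σhalf²=0.295700
  -D: nom -3.600 → Σnom=-59.310; wc +0.390/-0.450 → slack +1.120/-1.420; half-tol=0.420, Σhalf²=0.472100
  -E: nom -3.800 → Σnom=-63.110; wc +0.200/-0.200 → slack +1.320/-1.620; half-tol=0.200, Σhalf²=0.512100
  -F: nom -49.600 → Σnom=-112.710; wc +0.453/-0.453 → slack +1.773/-2.073; half-tol=0.453, Σhalf²=0.717309
Nominal = -112.710. Worst-case = [-112.710 - 2.073, -112.710 + 1.773] = [-114.783, -110.937]. RSS = √0.717309 = 0.847.

nominal=-112.710 wc=[-114.783,-110.937] rss=0.847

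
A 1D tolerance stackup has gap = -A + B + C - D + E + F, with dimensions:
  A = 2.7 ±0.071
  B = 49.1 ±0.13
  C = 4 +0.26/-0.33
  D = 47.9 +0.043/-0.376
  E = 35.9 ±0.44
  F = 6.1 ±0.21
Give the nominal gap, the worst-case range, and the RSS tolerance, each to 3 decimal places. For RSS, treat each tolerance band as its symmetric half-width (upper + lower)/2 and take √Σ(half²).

nominal=44.500 wc=[43.276,45.987] rss=0.625

Stack each dimension's contribution:
  -A: nom -2.700 → Σnom=-2.700; wc +0.071/-0.071 → slack +0.071/-0.071; half-tol=0.071, Σhalf²=0.005041
  +B: nom +49.100 → Σnom=46.400; wc +0.130/-0.130 → slack +0.201/-0.201; half-tol=0.130, Σhalf²=0.021941
  +C: nom +4.000 → Σnom=50.400; wc +0.260/-0.330 → slack +0.461/-0.531; half-tol=0.295, Σhalf²=0.108966
  -D: nom -47.900 → Σnom=2.500; wc +0.376/-0.043 → slack +0.837/-0.574; half-tol=0.209, Σhalf²=0.152856
  +E: nom +35.900 → Σnom=38.400; wc +0.440/-0.440 → slack +1.277/-1.014; half-tol=0.440, Σhalf²=0.346456
  +F: nom +6.100 → Σnom=44.500; wc +0.210/-0.210 → slack +1.487/-1.224; half-tol=0.210, Σhalf²=0.390556
Nominal = 44.500. Worst-case = [44.500 - 1.224, 44.500 + 1.487] = [43.276, 45.987]. RSS = √0.390556 = 0.625.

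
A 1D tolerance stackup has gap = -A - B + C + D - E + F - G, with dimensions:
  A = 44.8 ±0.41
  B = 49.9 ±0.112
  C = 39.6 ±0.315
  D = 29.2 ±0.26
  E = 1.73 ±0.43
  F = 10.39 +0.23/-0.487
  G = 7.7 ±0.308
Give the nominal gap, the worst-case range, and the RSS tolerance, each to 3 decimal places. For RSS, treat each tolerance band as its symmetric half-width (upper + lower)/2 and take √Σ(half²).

nominal=-24.940 wc=[-27.262,-22.875] rss=0.869

Stack each dimension's contribution:
  -A: nom -44.800 → Σnom=-44.800; wc +0.410/-0.410 → slack +0.410/-0.410; half-tol=0.410, Σhalf²=0.168100
  -B: nom -49.900 → Σnom=-94.700; wc +0.112/-0.112 → slack +0.522/-0.522; half-tol=0.112, Σhalf²=0.180644
  +C: nom +39.600 → Σnom=-55.100; wc +0.315/-0.315 → slack +0.837/-0.837; half-tol=0.315, Σhalf²=0.279869
  +D: nom +29.200 → Σnom=-25.900; wc +0.260/-0.260 → slack +1.097/-1.097; half-tol=0.260, Σhalf²=0.347469
  -E: nom -1.730 → Σnom=-27.630; wc +0.430/-0.430 → slack +1.527/-1.527; half-tol=0.430, Σhalf²=0.532369
  +F: nom +10.390 → Σnom=-17.240; wc +0.230/-0.487 → slack +1.757/-2.014; half-tol=0.358, Σhalf²=0.660891
  -G: nom -7.700 → Σnom=-24.940; wc +0.308/-0.308 → slack +2.065/-2.322; half-tol=0.308, Σhalf²=0.755755
Nominal = -24.940. Worst-case = [-24.940 - 2.322, -24.940 + 2.065] = [-27.262, -22.875]. RSS = √0.755755 = 0.869.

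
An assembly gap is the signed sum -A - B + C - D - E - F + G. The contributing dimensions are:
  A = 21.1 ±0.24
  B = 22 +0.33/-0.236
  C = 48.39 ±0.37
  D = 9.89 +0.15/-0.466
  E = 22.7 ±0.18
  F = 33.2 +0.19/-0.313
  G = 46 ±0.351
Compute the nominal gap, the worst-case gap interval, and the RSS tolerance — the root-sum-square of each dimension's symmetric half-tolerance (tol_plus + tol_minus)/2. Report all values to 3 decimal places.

Stack each dimension's contribution:
  -A: nom -21.100 → Σnom=-21.100; wc +0.240/-0.240 → slack +0.240/-0.240; half-tol=0.240, Σhalf²=0.057600
  -B: nom -22.000 → Σnom=-43.100; wc +0.236/-0.330 → slack +0.476/-0.570; half-tol=0.283, Σhalf²=0.137689
  +C: nom +48.390 → Σnom=5.290; wc +0.370/-0.370 → slack +0.846/-0.940; half-tol=0.370, Σhalf²=0.274589
  -D: nom -9.890 → Σnom=-4.600; wc +0.466/-0.150 → slack +1.312/-1.090; half-tol=0.308, Σhalf²=0.369453
  -E: nom -22.700 → Σnom=-27.300; wc +0.180/-0.180 → slack +1.492/-1.270; half-tol=0.180, Σhalf²=0.401853
  -F: nom -33.200 → Σnom=-60.500; wc +0.313/-0.190 → slack +1.805/-1.460; half-tol=0.252, Σhalf²=0.465105
  +G: nom +46.000 → Σnom=-14.500; wc +0.351/-0.351 → slack +2.156/-1.811; half-tol=0.351, Σhalf²=0.588306
Nominal = -14.500. Worst-case = [-14.500 - 1.811, -14.500 + 2.156] = [-16.311, -12.344]. RSS = √0.588306 = 0.767.

nominal=-14.500 wc=[-16.311,-12.344] rss=0.767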